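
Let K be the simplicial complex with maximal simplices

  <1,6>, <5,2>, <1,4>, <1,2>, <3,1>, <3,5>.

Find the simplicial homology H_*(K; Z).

H_0 = Z,  H_1 = Z.

We work with the vertex ordering 1 < 2 < 3 < 4 < 5 < 6. The simplices of K, each written with vertices in increasing order, are:

  0-simplices (6): [1], [2], [3], [4], [5], [6]
  1-simplices (6): [1,2], [1,3], [1,4], [1,6], [2,5], [3,5]

so the chain groups are C_0 ≅ Z^6, C_1 ≅ Z^6.

Boundary ∂_1: C_1 → C_0 maps an edge to its endpoints' difference, ∂[p,q] = q − p.
This gives a 6×6 integer matrix of rank 5; reducing to Smith normal form yields diagonal entries (1,1,1,1,1).

Reading off H_k = ker ∂_k / im ∂_{k+1}:

  H_0: rank C_0 − rank ∂_1 = 6 − 5 = 1, and the invariant factors of ∂_1 are all 1, so H_0 = Z.
  H_1: rank ker ∂_1 − rank ∂_2 = (6 − 5) − 0 = 1, and there is no ∂_2, so H_1 = Z.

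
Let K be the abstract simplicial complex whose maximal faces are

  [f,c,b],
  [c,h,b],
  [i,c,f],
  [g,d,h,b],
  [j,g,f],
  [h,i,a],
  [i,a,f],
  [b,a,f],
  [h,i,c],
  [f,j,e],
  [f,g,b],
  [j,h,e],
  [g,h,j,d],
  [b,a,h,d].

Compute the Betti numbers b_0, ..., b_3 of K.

K has 10 vertices, 26 edges, 21 triangles, 3 3-simplices.
rank ∂_0 = 0, rank ∂_1 = 9 ⇒ b_0 = 10 − 0 − 9 = 1; all invariant factors of ∂_1 are 1 so no torsion. So H_0 = Z.
rank ∂_1 = 9, rank ∂_2 = 17 ⇒ b_1 = 26 − 9 − 17 = 0; all invariant factors of ∂_2 are 1 so no torsion. So H_1 = 0.
rank ∂_2 = 17, rank ∂_3 = 3 ⇒ b_2 = 21 − 17 − 3 = 1; all invariant factors of ∂_3 are 1 so no torsion. So H_2 = Z.
rank ∂_3 = 3, rank ∂_4 = 0 ⇒ b_3 = 3 − 3 − 0 = 0. So H_3 = 0.

b_0 = 1, b_1 = 0, b_2 = 1, b_3 = 0.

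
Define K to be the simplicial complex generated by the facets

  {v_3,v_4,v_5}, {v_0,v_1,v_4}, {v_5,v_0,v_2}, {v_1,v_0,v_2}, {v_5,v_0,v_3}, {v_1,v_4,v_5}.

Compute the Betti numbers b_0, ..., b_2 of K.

We work with the vertex ordering v_0 < v_1 < v_2 < v_3 < v_4 < v_5. The simplices of K, each written with vertices in increasing order, are:

  0-simplices (6): [v_0], [v_1], [v_2], [v_3], [v_4], [v_5]
  1-simplices (12): [v_0,v_1], [v_0,v_2], [v_0,v_3], [v_0,v_4], [v_0,v_5], [v_1,v_2], [v_1,v_4], [v_1,v_5], [v_2,v_5], [v_3,v_4], [v_3,v_5], [v_4,v_5]
  2-simplices (6): [v_0,v_1,v_2], [v_0,v_1,v_4], [v_0,v_2,v_5], [v_0,v_3,v_5], [v_1,v_4,v_5], [v_3,v_4,v_5]

giving chain groups C_0 ≅ Z^6, C_1 ≅ Z^12, C_2 ≅ Z^6.

Boundary ∂_1: C_1 → C_0 sends each edge [p,q] (with p < q) to q − p. For instance
  ∂[v_1,v_2] = [v_2] − [v_1].
The 6×12 boundary matrix has rank 5 and Smith normal form diag(1,1,1,1,1).

Boundary ∂_2: C_2 → C_1 sends each 2-simplex [p,q,r] to [q,r] − [p,r] + [p,q]. For instance
  ∂[v_3,v_4,v_5] = [v_4,v_5] − [v_3,v_5] + [v_3,v_4],
  ∂[v_0,v_2,v_5] = [v_2,v_5] − [v_0,v_5] + [v_0,v_2].
The 12×6 boundary matrix has rank 6 and Smith normal form diag(1,1,1,1,1,1).

Reading off H_k = ker ∂_k / im ∂_{k+1}:

  H_0: rank C_0 − rank ∂_1 = 6 − 5 = 1, and the invariant factors of ∂_1 are all 1, so H_0 = Z.
  H_1: rank ker ∂_1 − rank ∂_2 = (12 − 5) − 6 = 1, and the invariant factors of ∂_2 are all 1, so H_1 = Z.
  H_2: rank ker ∂_2 − rank ∂_3 = (6 − 6) − 0 = 0, and there is no ∂_3, so H_2 = 0.

As a check, the Euler characteristic is 6 − 12 + 6 = 0, which agrees with 1 − 1 + 0 = 0.

Hence the Betti numbers are b_0 = 1, b_1 = 1, b_2 = 0.

b_0 = 1, b_1 = 1, b_2 = 0.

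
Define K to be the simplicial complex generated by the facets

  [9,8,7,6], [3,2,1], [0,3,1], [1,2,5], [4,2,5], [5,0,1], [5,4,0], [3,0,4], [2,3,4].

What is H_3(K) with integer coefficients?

H_3 ≅ 0.

K has 10 vertices, 18 edges, 12 triangles, 1 3-simplex.
rank ∂_3 = 1, rank ∂_4 = 0 ⇒ b_3 = 1 − 1 − 0 = 0. So H_3 = 0.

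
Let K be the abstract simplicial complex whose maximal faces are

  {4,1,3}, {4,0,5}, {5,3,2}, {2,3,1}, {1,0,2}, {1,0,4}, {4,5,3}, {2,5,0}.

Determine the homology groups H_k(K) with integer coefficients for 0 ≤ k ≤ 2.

H_0 = Z,  H_1 = 0,  H_2 = Z.

Fix the vertex order 0 < 1 < 2 < 3 < 4 < 5 and write every simplex with vertices in increasing order. Then dim K = 2 and the simplices of K are:

  0-simplices (6): [0], [1], [2], [3], [4], [5]
  1-simplices (12): [0,1], [0,2], [0,4], [0,5], [1,2], [1,3], [1,4], [2,3], [2,5], [3,4], [3,5], [4,5]
  2-simplices (8): [0,1,2], [0,1,4], [0,2,5], [0,4,5], [1,2,3], [1,3,4], [2,3,5], [3,4,5]

so the chain groups are C_0 ≅ Z^6, C_1 ≅ Z^12, C_2 ≅ Z^8.

The boundary map ∂_1: C_1 → C_0 is given by ∂[p,q] = [q] − [p]. For instance
  ∂[2,5] = [5] − [2].
The 6×12 boundary matrix has rank 5 and Smith normal form diag(1,1,1,1,1).

The boundary map ∂_2: C_2 → C_1 sends each 2-simplex [p,q,r] to [q,r] − [p,r] + [p,q]. For instance
  ∂[3,4,5] = [4,5] − [3,5] + [3,4],
  ∂[0,4,5] = [4,5] − [0,5] + [0,4].
As a 12×8 matrix over Z this has rank 7, with invariant factors (1,1,1,1,1,1,1).

Reading off H_k = ker ∂_k / im ∂_{k+1}:

  H_0: rank C_0 − rank ∂_1 = 6 − 5 = 1, and the invariant factors of ∂_1 are all 1, so H_0 = Z.
  H_1: rank ker ∂_1 − rank ∂_2 = (12 − 5) − 7 = 0, and the invariant factors of ∂_2 are all 1, so H_1 = 0.
  H_2: rank ker ∂_2 − rank ∂_3 = (8 − 7) − 0 = 1, and there is no ∂_3, so H_2 = Z.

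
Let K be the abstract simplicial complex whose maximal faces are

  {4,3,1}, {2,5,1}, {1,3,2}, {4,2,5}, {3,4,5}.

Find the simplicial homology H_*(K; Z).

Fix the vertex order 1 < 2 < 3 < 4 < 5 and write every simplex with vertices in increasing order. Then dim K = 2 and the simplices of K are:

  0-simplices (5): [1], [2], [3], [4], [5]
  1-simplices (10): [1,2], [1,3], [1,4], [1,5], [2,3], [2,4], [2,5], [3,4], [3,5], [4,5]
  2-simplices (5): [1,2,3], [1,2,5], [1,3,4], [2,4,5], [3,4,5]

giving chain groups C_0 ≅ Z^5, C_1 ≅ Z^10, C_2 ≅ Z^5.

Boundary ∂_1: C_1 → C_0 sends each edge [p,q] (with p < q) to q − p. For instance
  ∂[3,4] = [4] − [3].
The 5×10 boundary matrix has rank 4 and Smith normal form diag(1,1,1,1).

The boundary map ∂_2: C_2 → C_1 sends each 2-simplex [p,q,r] to [q,r] − [p,r] + [p,q]. For instance
  ∂[1,2,3] = [2,3] − [1,3] + [1,2],
  ∂[2,4,5] = [4,5] − [2,5] + [2,4].
The 10×5 boundary matrix has rank 5 and Smith normal form diag(1,1,1,1,1).

From H_k ≅ ker(∂_k) / im(∂_{k+1}) we obtain:

  H_0: rank C_0 − rank ∂_1 = 5 − 4 = 1, and the invariant factors of ∂_1 are all 1, so H_0 = Z.
  H_1: rank ker ∂_1 − rank ∂_2 = (10 − 4) − 5 = 1, and the invariant factors of ∂_2 are all 1, so H_1 = Z.
  H_2: rank ker ∂_2 − rank ∂_3 = (5 − 5) − 0 = 0, and there is no ∂_3, so H_2 = 0.

H_0 = Z,  H_1 = Z,  H_2 = 0.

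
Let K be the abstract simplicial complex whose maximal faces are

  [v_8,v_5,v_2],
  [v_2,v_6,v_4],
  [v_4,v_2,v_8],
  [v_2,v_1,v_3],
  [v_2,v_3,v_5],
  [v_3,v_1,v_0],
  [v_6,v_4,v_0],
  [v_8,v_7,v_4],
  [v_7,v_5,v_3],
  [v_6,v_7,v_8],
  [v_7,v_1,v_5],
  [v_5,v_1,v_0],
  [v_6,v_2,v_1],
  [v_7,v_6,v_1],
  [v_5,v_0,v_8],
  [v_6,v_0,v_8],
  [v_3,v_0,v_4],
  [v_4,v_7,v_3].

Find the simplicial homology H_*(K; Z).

H_0 ≅ Z,  H_1 ≅ Z ⊕ Z/2Z,  H_2 = 0.

K has 9 vertices, 27 edges, 18 triangles.
rank ∂_0 = 0, rank ∂_1 = 8 ⇒ b_0 = 9 − 0 − 8 = 1; all invariant factors of ∂_1 are 1 so no torsion. So H_0 = Z.
rank ∂_1 = 8, rank ∂_2 = 18 ⇒ b_1 = 27 − 8 − 18 = 1; ∂_2 has invariant factor(s) [2] giving torsion. So H_1 = Z ⊕ Z/2Z.
rank ∂_2 = 18, rank ∂_3 = 0 ⇒ b_2 = 18 − 18 − 0 = 0. So H_2 = 0.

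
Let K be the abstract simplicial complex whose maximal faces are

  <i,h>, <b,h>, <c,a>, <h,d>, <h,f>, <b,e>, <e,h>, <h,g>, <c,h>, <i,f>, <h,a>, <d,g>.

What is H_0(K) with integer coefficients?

H_0 ≅ Z.

We work with the vertex ordering a < b < c < d < e < f < g < h < i. The simplices of K, each written with vertices in increasing order, are:

  0-simplices (9): a, b, c, d, e, f, g, h, i
  1-simplices (12): ac, ah, be, bh, ch, dg, dh, eh, fh, fi, gh, hi

so the chain groups are C_0 ≅ Z^9, C_1 ≅ Z^12.

The boundary map ∂_1: C_1 → C_0 is given by ∂[p,q] = [q] − [p].
The resulting 9×12 matrix has rank 8, and its Smith normal form has invariant factors (1,1,1,1,1,1,1,1).

Computing H_k = (kernel of ∂_k) / (image of ∂_{k+1}):

  H_0: rank C_0 − rank ∂_1 = 9 − 8 = 1, and the invariant factors of ∂_1 are all 1, so H_0 ≅ Z.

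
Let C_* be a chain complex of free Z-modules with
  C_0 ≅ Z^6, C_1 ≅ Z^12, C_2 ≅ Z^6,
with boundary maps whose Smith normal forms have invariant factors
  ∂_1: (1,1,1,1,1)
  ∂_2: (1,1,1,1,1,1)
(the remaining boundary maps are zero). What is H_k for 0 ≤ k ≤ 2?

H_0 = Z,  H_1 = Z,  H_2 = 0.

H_0: b_0 = 6 − 0 − 5 = 1; torsion from ∂_1 factors > 1: none. So H_0 = Z.
H_1: b_1 = 12 − 5 − 6 = 1; torsion from ∂_2 factors > 1: none. So H_1 = Z.
H_2: b_2 = 6 − 6 − 0 = 0; torsion from ∂_3 factors > 1: none. So H_2 = 0.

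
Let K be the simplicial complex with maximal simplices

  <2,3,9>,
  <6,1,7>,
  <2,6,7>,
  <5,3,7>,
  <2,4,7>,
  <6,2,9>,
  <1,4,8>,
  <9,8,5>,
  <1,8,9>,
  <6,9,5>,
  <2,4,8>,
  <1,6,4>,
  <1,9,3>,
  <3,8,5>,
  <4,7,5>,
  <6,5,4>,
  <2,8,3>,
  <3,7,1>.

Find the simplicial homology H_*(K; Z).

H_0 = Z,  H_1 = Z ⊕ Z/2,  H_2 = 0.

K has 9 vertices, 27 edges, 18 triangles.
rank ∂_0 = 0, rank ∂_1 = 8 ⇒ b_0 = 9 − 0 − 8 = 1; all invariant factors of ∂_1 are 1 so no torsion. So H_0 ≅ Z.
rank ∂_1 = 8, rank ∂_2 = 18 ⇒ b_1 = 27 − 8 − 18 = 1; ∂_2 has invariant factor(s) [2] giving torsion. So H_1 ≅ Z ⊕ Z/2.
rank ∂_2 = 18, rank ∂_3 = 0 ⇒ b_2 = 18 − 18 − 0 = 0. So H_2 ≅ 0.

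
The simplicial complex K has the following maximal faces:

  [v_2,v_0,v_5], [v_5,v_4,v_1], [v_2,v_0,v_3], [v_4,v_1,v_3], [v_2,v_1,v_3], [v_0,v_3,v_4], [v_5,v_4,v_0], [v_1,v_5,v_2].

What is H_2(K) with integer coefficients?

Order the vertices as v_0 < v_1 < v_2 < v_3 < v_4 < v_5. Listing each simplex with vertices in this order, K has dimension 2 with simplices:

  0-simplices (6): [v_0], [v_1], [v_2], [v_3], [v_4], [v_5]
  1-simplices (12): [v_0,v_2], [v_0,v_3], [v_0,v_4], [v_0,v_5], [v_1,v_2], [v_1,v_3], [v_1,v_4], [v_1,v_5], [v_2,v_3], [v_2,v_5], [v_3,v_4], [v_4,v_5]
  2-simplices (8): [v_0,v_2,v_3], [v_0,v_2,v_5], [v_0,v_3,v_4], [v_0,v_4,v_5], [v_1,v_2,v_3], [v_1,v_2,v_5], [v_1,v_3,v_4], [v_1,v_4,v_5]

Hence C_0 ≅ Z^6, C_1 ≅ Z^12, C_2 ≅ Z^8.

Boundary ∂_1: C_1 → C_0 maps an edge to its endpoints' difference, ∂[p,q] = q − p. For instance
  ∂[v_2,v_5] = [v_5] − [v_2].
This gives a 6×12 integer matrix of rank 5; reducing to Smith normal form yields diagonal entries (1,1,1,1,1).

Boundary ∂_2: C_2 → C_1 maps a triangle to the signed sum of its edges. For instance
  ∂[v_0,v_2,v_3] = [v_2,v_3] − [v_0,v_3] + [v_0,v_2],
  ∂[v_1,v_2,v_3] = [v_2,v_3] − [v_1,v_3] + [v_1,v_2].
This gives a 12×8 integer matrix of rank 7; reducing to Smith normal form yields diagonal entries (1,1,1,1,1,1,1).

Now H_k = ker ∂_k / im ∂_{k+1}, so:

  H_2: rank ker ∂_2 − rank ∂_3 = (8 − 7) − 0 = 1, and there is no ∂_3, so H_2 = Z.

(K is a triangulation of the 2-sphere S^2.)

H_2 = Z.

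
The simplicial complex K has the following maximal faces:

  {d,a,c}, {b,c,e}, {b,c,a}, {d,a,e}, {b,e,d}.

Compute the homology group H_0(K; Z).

Take the total order a < b < c < d < e on the vertex set. Then K (dimension 2) consists of the simplices:

  0-simplices (5): a, b, c, d, e
  1-simplices (10): ab, ac, ad, ae, bc, bd, be, cd, ce, de
  2-simplices (5): abc, acd, ade, bce, bde

giving chain groups C_0 ≅ Z^5, C_1 ≅ Z^10, C_2 ≅ Z^5.

Boundary ∂_1: C_1 → C_0 is given by ∂[p,q] = [q] − [p].
This gives a 5×10 integer matrix of rank 4; reducing to Smith normal form yields diagonal entries (1,1,1,1).

Boundary ∂_2: C_2 → C_1 acts by ∂[p,q,r] = [q,r] − [p,r] + [p,q]. For instance
  ∂abc = bc − ac + ab,
  ∂bde = de − be + bd.
The resulting 10×5 matrix has rank 5, and its Smith normal form has invariant factors (1,1,1,1,1).

From H_k ≅ ker(∂_k) / im(∂_{k+1}) we obtain:

  H_0: rank C_0 − rank ∂_1 = 5 − 4 = 1, and the invariant factors of ∂_1 are all 1, so H_0 = Z.

H_0 = Z.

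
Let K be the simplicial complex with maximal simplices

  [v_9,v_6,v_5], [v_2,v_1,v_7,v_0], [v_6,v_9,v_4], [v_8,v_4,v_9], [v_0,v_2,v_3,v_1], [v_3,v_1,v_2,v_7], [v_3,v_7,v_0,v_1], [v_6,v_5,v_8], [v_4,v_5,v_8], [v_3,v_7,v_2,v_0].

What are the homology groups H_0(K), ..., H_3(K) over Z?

H_0 = Z^2,  H_1 = Z,  H_2 = 0,  H_3 = Z.

Order the vertices as v_0 < v_1 < v_2 < v_3 < v_4 < v_5 < v_6 < v_7 < v_8 < v_9. Listing each simplex with vertices in this order, K has dimension 3 with simplices:

  0-simplices (10): [v_0], [v_1], [v_2], [v_3], [v_4], [v_5], [v_6], [v_7], [v_8], [v_9]
  1-simplices (20): (20 of them)
  2-simplices (15): (15 of them)
  3-simplices (5): [v_0,v_1,v_2,v_3], [v_0,v_1,v_2,v_7], [v_0,v_1,v_3,v_7], [v_0,v_2,v_3,v_7], [v_1,v_2,v_3,v_7]

giving chain groups C_0 ≅ Z^10, C_1 ≅ Z^20, C_2 ≅ Z^15, C_3 ≅ Z^5.

The boundary map ∂_1: C_1 → C_0 sends each edge [p,q] (with p < q) to q − p.
This gives a 10×20 integer matrix of rank 8; reducing to Smith normal form yields diagonal entries (1,1,1,1,1,1,1,1).

Boundary ∂_2: C_2 → C_1 acts by ∂[p,q,r] = [q,r] − [p,r] + [p,q]. For instance
  ∂[v_4,v_5,v_8] = [v_5,v_8] − [v_4,v_8] + [v_4,v_5],
  ∂[v_0,v_3,v_7] = [v_3,v_7] − [v_0,v_7] + [v_0,v_3].
The resulting 20×15 matrix has rank 11, and its Smith normal form has invariant factors (1,1,1,1,1,1,1,1,1,1,1).

Boundary ∂_3: C_3 → C_2 sends each 3-simplex σ to the alternating sum Σ_i (−1)^i (σ with its i-th vertex removed). For instance
  ∂[v_0,v_1,v_2,v_3] = [v_1,v_2,v_3] − [v_0,v_2,v_3] + [v_0,v_1,v_3] − [v_0,v_1,v_2],
  ∂[v_0,v_2,v_3,v_7] = [v_2,v_3,v_7] − [v_0,v_3,v_7] + [v_0,v_2,v_7] − [v_0,v_2,v_3].
This gives a 15×5 integer matrix of rank 4; reducing to Smith normal form yields diagonal entries (1,1,1,1).

Now H_k = ker ∂_k / im ∂_{k+1}, so:

  H_0: rank C_0 − rank ∂_1 = 10 − 8 = 2, and the invariant factors of ∂_1 are all 1, so H_0 = Z^2.
  H_1: rank ker ∂_1 − rank ∂_2 = (20 − 8) − 11 = 1, and the invariant factors of ∂_2 are all 1, so H_1 = Z.
  H_2: rank ker ∂_2 − rank ∂_3 = (15 − 11) − 4 = 0, and the invariant factors of ∂_3 are all 1, so H_2 = 0.
  H_3: rank ker ∂_3 − rank ∂_4 = (5 − 4) − 0 = 1, and there is no ∂_4, so H_3 = Z.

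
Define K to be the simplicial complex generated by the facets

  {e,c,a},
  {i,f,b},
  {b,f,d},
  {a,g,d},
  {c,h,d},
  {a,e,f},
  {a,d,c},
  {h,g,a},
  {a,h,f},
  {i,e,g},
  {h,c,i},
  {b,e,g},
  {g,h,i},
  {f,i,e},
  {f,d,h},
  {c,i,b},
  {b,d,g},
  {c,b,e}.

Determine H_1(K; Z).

H_1 = Z ⊕ Z/2Z.

Order the vertices as a < b < c < d < e < f < g < h < i. Listing each simplex with vertices in this order, K has dimension 2 with simplices:

  0-simplices (9): a, b, c, d, e, f, g, h, i
  1-simplices (27): ac, ad, ae, af, ag, ah, bc, bd, be, bf, bg, bi, cd, ce, ch, ci, df, dg, dh, ef, eg, ei, fh, fi, gh, gi, hi
  2-simplices (18): acd, ace, adg, aef, afh, agh, bce, bci, bdf, bdg, beg, bfi, cdh, chi, dfh, efi, egi, ghi

so the chain groups are C_0 ≅ Z^9, C_1 ≅ Z^27, C_2 ≅ Z^18.

Boundary ∂_1: C_1 → C_0 is given by ∂[p,q] = [q] − [p].
The 9×27 boundary matrix has rank 8 and Smith normal form diag(1,1,1,1,1,1,1,1).

Boundary ∂_2: C_2 → C_1 sends each 2-simplex [p,q,r] to [q,r] − [p,r] + [p,q]. For instance
  ∂dfh = fh − dh + df,
  ∂adg = dg − ag + ad.
The resulting 27×18 matrix has rank 18, and its Smith normal form has invariant factors (1,1,1,1,1,1,1,1,1,1,1,1,1,1,1,1,1,2).

Reading off H_k = ker ∂_k / im ∂_{k+1}:

  H_1: rank ker ∂_1 − rank ∂_2 = (27 − 8) − 18 = 1, and ∂_2 has invariant factor 2 > 1, so H_1 ≅ Z ⊕ Z/2Z.

(K is a triangulation of the Klein bottle.)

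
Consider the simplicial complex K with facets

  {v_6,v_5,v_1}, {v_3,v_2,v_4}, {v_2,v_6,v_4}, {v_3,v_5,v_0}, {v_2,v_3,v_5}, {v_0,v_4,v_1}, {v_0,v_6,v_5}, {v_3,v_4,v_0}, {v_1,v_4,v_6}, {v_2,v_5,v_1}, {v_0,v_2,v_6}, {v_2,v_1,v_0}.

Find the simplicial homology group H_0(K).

H_0 = Z.

Fix the vertex order v_0 < v_1 < v_2 < v_3 < v_4 < v_5 < v_6 and write every simplex with vertices in increasing order. Then dim K = 2 and the simplices of K are:

  0-simplices (7): [v_0], [v_1], [v_2], [v_3], [v_4], [v_5], [v_6]
  1-simplices (18): (18 of them)
  2-simplices (12): (12 of them)

giving chain groups C_0 ≅ Z^7, C_1 ≅ Z^18, C_2 ≅ Z^12.

∂_1: C_1 → C_0 is given by ∂[p,q] = [q] − [p]. For instance
  ∂[v_0,v_4] = [v_4] − [v_0].
This gives a 7×18 integer matrix of rank 6; reducing to Smith normal form yields diagonal entries (1,1,1,1,1,1).

Boundary ∂_2: C_2 → C_1 acts by ∂[p,q,r] = [q,r] − [p,r] + [p,q]. For instance
  ∂[v_1,v_4,v_6] = [v_4,v_6] − [v_1,v_6] + [v_1,v_4],
  ∂[v_2,v_3,v_4] = [v_3,v_4] − [v_2,v_4] + [v_2,v_3].
This gives a 18×12 integer matrix of rank 12; reducing to Smith normal form yields diagonal entries (1,1,1,1,1,1,1,1,1,1,1,2).

Reading off H_k = ker ∂_k / im ∂_{k+1}:

  H_0: rank C_0 − rank ∂_1 = 7 − 6 = 1, and the invariant factors of ∂_1 are all 1, so H_0 = Z.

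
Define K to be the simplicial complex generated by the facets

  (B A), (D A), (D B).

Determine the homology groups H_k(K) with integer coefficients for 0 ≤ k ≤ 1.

Take the total order A < B < D on the vertex set. Then K (dimension 1) consists of the simplices:

  0-simplices (3): A, B, D
  1-simplices (3): AB, AD, BD

giving chain groups C_0 ≅ Z^3, C_1 ≅ Z^3.

Boundary ∂_1: C_1 → C_0 maps an edge to its endpoints' difference, ∂[p,q] = q − p. For instance
  ∂AB = B − A.
The 3×3 boundary matrix has rank 2 and Smith normal form diag(1,1).

Reading off H_k = ker ∂_k / im ∂_{k+1}:

  H_0: rank C_0 − rank ∂_1 = 3 − 2 = 1, and the invariant factors of ∂_1 are all 1, so H_0 ≅ Z.
  H_1: rank ker ∂_1 − rank ∂_2 = (3 − 2) − 0 = 1, and there is no ∂_2, so H_1 ≅ Z.

As a check, the Euler characteristic is 3 − 3 = 0, which agrees with 1 − 1 = 0.

H_0 = Z,  H_1 = Z.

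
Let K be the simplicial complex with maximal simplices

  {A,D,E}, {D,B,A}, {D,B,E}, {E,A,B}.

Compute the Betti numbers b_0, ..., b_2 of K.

b_0 = 1, b_1 = 0, b_2 = 1.

Take the total order A < B < D < E on the vertex set. Then K (dimension 2) consists of the simplices:

  0-simplices (4): A, B, D, E
  1-simplices (6): AB, AD, AE, BD, BE, DE
  2-simplices (4): ABD, ABE, ADE, BDE

giving chain groups C_0 ≅ Z^4, C_1 ≅ Z^6, C_2 ≅ Z^4.

∂_1: C_1 → C_0 is given by ∂[p,q] = [q] − [p].
As a 4×6 matrix over Z this has rank 3, with invariant factors (1,1,1).

∂_2: C_2 → C_1 acts by ∂[p,q,r] = [q,r] − [p,r] + [p,q]. For instance
  ∂ABE = BE − AE + AB,
  ∂ADE = DE − AE + AD.
The resulting 6×4 matrix has rank 3, and its Smith normal form has invariant factors (1,1,1).

Computing H_k = (kernel of ∂_k) / (image of ∂_{k+1}):

  H_0: rank C_0 − rank ∂_1 = 4 − 3 = 1, and the invariant factors of ∂_1 are all 1, so H_0 = Z.
  H_1: rank ker ∂_1 − rank ∂_2 = (6 − 3) − 3 = 0, and the invariant factors of ∂_2 are all 1, so H_1 = 0.
  H_2: rank ker ∂_2 − rank ∂_3 = (4 − 3) − 0 = 1, and there is no ∂_3, so H_2 = Z.

As a check, the Euler characteristic is 4 − 6 + 4 = 2, which agrees with 1 − 0 + 1 = 2.

Hence the Betti numbers are b_0 = 1, b_1 = 0, b_2 = 1.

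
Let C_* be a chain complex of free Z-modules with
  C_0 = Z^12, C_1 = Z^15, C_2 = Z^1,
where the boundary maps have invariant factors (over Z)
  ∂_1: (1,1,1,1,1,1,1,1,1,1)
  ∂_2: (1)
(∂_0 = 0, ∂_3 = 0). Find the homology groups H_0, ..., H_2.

H_0: b_0 = 12 − 0 − 10 = 2; torsion from ∂_1 factors > 1: none. So H_0 = Z^2.
H_1: b_1 = 15 − 10 − 1 = 4; torsion from ∂_2 factors > 1: none. So H_1 = Z^4.
H_2: b_2 = 1 − 1 − 0 = 0; torsion from ∂_3 factors > 1: none. So H_2 = 0.

H_0 = Z^2,  H_1 = Z^4,  H_2 = 0.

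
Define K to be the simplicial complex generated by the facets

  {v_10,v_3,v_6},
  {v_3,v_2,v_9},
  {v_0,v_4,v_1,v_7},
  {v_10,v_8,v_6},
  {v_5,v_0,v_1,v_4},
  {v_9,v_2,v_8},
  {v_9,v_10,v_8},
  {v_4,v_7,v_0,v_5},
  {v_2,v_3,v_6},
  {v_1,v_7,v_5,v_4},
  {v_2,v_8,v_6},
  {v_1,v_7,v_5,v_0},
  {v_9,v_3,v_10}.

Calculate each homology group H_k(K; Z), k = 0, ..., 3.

Order the vertices as v_0 < v_1 < v_2 < v_3 < v_4 < v_5 < v_6 < v_7 < v_8 < v_9 < v_10. Listing each simplex with vertices in this order, K has dimension 3 with simplices:

  0-simplices (11): [v_0], [v_1], [v_2], [v_3], [v_4], [v_5], [v_6], [v_7], [v_8], [v_9], [v_10]
  1-simplices (22): (22 of them)
  2-simplices (18): (18 of them)
  3-simplices (5): [v_0,v_1,v_4,v_5], [v_0,v_1,v_4,v_7], [v_0,v_1,v_5,v_7], [v_0,v_4,v_5,v_7], [v_1,v_4,v_5,v_7]

giving chain groups C_0 ≅ Z^11, C_1 ≅ Z^22, C_2 ≅ Z^18, C_3 ≅ Z^5.

∂_1: C_1 → C_0 maps an edge to its endpoints' difference, ∂[p,q] = q − p.
This gives a 11×22 integer matrix of rank 9; reducing to Smith normal form yields diagonal entries (1,1,1,1,1,1,1,1,1).

The boundary map ∂_2: C_2 → C_1 sends each 2-simplex [p,q,r] to [q,r] − [p,r] + [p,q]. For instance
  ∂[v_0,v_5,v_7] = [v_5,v_7] − [v_0,v_7] + [v_0,v_5],
  ∂[v_6,v_8,v_10] = [v_8,v_10] − [v_6,v_10] + [v_6,v_8].
As a 22×18 matrix over Z this has rank 13, with invariant factors (1,1,1,1,1,1,1,1,1,1,1,1,1).

Boundary ∂_3: C_3 → C_2 sends each 3-simplex σ to the alternating sum Σ_i (−1)^i (σ with its i-th vertex removed). For instance
  ∂[v_0,v_4,v_5,v_7] = [v_4,v_5,v_7] − [v_0,v_5,v_7] + [v_0,v_4,v_7] − [v_0,v_4,v_5],
  ∂[v_0,v_1,v_5,v_7] = [v_1,v_5,v_7] − [v_0,v_5,v_7] + [v_0,v_1,v_7] − [v_0,v_1,v_5].
This gives a 18×5 integer matrix of rank 4; reducing to Smith normal form yields diagonal entries (1,1,1,1).

Reading off H_k = ker ∂_k / im ∂_{k+1}:

  H_0: rank C_0 − rank ∂_1 = 11 − 9 = 2, and the invariant factors of ∂_1 are all 1, so H_0 = Z^2.
  H_1: rank ker ∂_1 − rank ∂_2 = (22 − 9) − 13 = 0, and the invariant factors of ∂_2 are all 1, so H_1 = 0.
  H_2: rank ker ∂_2 − rank ∂_3 = (18 − 13) − 4 = 1, and the invariant factors of ∂_3 are all 1, so H_2 = Z.
  H_3: rank ker ∂_3 − rank ∂_4 = (5 − 4) − 0 = 1, and there is no ∂_4, so H_3 = Z.

(K is a triangulation of the disjoint union of the 3-sphere S^3 and the 2-sphere S^2.)

H_0 ≅ Z^2,  H_1 = 0,  H_2 ≅ Z,  H_3 ≅ Z.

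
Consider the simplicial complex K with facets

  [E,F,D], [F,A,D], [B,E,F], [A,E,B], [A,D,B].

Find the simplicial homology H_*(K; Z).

H_0 = Z,  H_1 = Z,  H_2 = 0.

We work with the vertex ordering A < B < D < E < F. The simplices of K, each written with vertices in increasing order, are:

  0-simplices (5): A, B, D, E, F
  1-simplices (10): AB, AD, AE, AF, BD, BE, BF, DE, DF, EF
  2-simplices (5): ABD, ABE, ADF, BEF, DEF

Hence C_0 ≅ Z^5, C_1 ≅ Z^10, C_2 ≅ Z^5.

∂_1: C_1 → C_0 maps an edge to its endpoints' difference, ∂[p,q] = q − p.
As a 5×10 matrix over Z this has rank 4, with invariant factors (1,1,1,1).

∂_2: C_2 → C_1 acts by ∂[p,q,r] = [q,r] − [p,r] + [p,q]. For instance
  ∂ABE = BE − AE + AB,
  ∂DEF = EF − DF + DE.
As a 10×5 matrix over Z this has rank 5, with invariant factors (1,1,1,1,1).

Reading off H_k = ker ∂_k / im ∂_{k+1}:

  H_0: rank C_0 − rank ∂_1 = 5 − 4 = 1, and the invariant factors of ∂_1 are all 1, so H_0 ≅ Z.
  H_1: rank ker ∂_1 − rank ∂_2 = (10 − 4) − 5 = 1, and the invariant factors of ∂_2 are all 1, so H_1 ≅ Z.
  H_2: rank ker ∂_2 − rank ∂_3 = (5 − 5) − 0 = 0, and there is no ∂_3, so H_2 ≅ 0.

As a check, the Euler characteristic is 5 − 10 + 5 = 0, which agrees with 1 − 1 + 0 = 0.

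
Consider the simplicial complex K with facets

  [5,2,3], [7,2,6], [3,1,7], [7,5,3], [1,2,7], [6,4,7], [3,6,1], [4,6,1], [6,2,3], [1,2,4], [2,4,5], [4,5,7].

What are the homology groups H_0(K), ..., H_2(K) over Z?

We work with the vertex ordering 1 < 2 < 3 < 4 < 5 < 6 < 7. The simplices of K, each written with vertices in increasing order, are:

  0-simplices (7): [1], [2], [3], [4], [5], [6], [7]
  1-simplices (18): [1,2], [1,3], [1,4], [1,6], [1,7], [2,3], [2,4], [2,5], [2,6], [2,7], [3,5], [3,6], [3,7], [4,5], [4,6], [4,7], [5,7], [6,7]
  2-simplices (12): [1,2,4], [1,2,7], [1,3,6], [1,3,7], [1,4,6], [2,3,5], [2,3,6], [2,4,5], [2,6,7], [3,5,7], [4,5,7], [4,6,7]

giving chain groups C_0 ≅ Z^7, C_1 ≅ Z^18, C_2 ≅ Z^12.

∂_1: C_1 → C_0 sends each edge [p,q] (with p < q) to q − p.
This gives a 7×18 integer matrix of rank 6; reducing to Smith normal form yields diagonal entries (1,1,1,1,1,1).

Boundary ∂_2: C_2 → C_1 maps a triangle to the signed sum of its edges. For instance
  ∂[2,3,6] = [3,6] − [2,6] + [2,3],
  ∂[1,2,4] = [2,4] − [1,4] + [1,2].
This gives a 18×12 integer matrix of rank 12; reducing to Smith normal form yields diagonal entries (1,1,1,1,1,1,1,1,1,1,1,2).

From H_k ≅ ker(∂_k) / im(∂_{k+1}) we obtain:

  H_0: rank C_0 − rank ∂_1 = 7 − 6 = 1, and the invariant factors of ∂_1 are all 1, so H_0 ≅ Z.
  H_1: rank ker ∂_1 − rank ∂_2 = (18 − 6) − 12 = 0, and ∂_2 has invariant factor 2 > 1, so H_1 ≅ Z/2.
  H_2: rank ker ∂_2 − rank ∂_3 = (12 − 12) − 0 = 0, and there is no ∂_3, so H_2 ≅ 0.

As a check, the Euler characteristic is 7 − 18 + 12 = 1, which agrees with 1 − 0 + 0 = 1.
(K is a triangulation of the real projective plane RP^2.)

H_0 = Z,  H_1 = Z/2,  H_2 = 0.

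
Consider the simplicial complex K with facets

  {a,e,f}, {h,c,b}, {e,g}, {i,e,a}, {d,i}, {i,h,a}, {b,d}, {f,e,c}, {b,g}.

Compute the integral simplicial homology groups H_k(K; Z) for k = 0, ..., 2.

H_0 ≅ Z,  H_1 ≅ Z^3,  H_2 = 0.

Fix the vertex order a < b < c < d < e < f < g < h < i and write every simplex with vertices in increasing order. Then dim K = 2 and the simplices of K are:

  0-simplices (9): a, b, c, d, e, f, g, h, i
  1-simplices (16): ae, af, ah, ai, bc, bd, bg, bh, ce, cf, ch, di, ef, eg, ei, hi
  2-simplices (5): aef, aei, ahi, bch, cef

giving chain groups C_0 ≅ Z^9, C_1 ≅ Z^16, C_2 ≅ Z^5.

∂_1: C_1 → C_0 is given by ∂[p,q] = [q] − [p]. For instance
  ∂hi = i − h.
The 9×16 boundary matrix has rank 8 and Smith normal form diag(1,1,1,1,1,1,1,1).

∂_2: C_2 → C_1 acts by ∂[p,q,r] = [q,r] − [p,r] + [p,q]. For instance
  ∂bch = ch − bh + bc,
  ∂ahi = hi − ai + ah.
The 16×5 boundary matrix has rank 5 and Smith normal form diag(1,1,1,1,1).

Reading off H_k = ker ∂_k / im ∂_{k+1}:

  H_0: rank C_0 − rank ∂_1 = 9 − 8 = 1, and the invariant factors of ∂_1 are all 1, so H_0 = Z.
  H_1: rank ker ∂_1 − rank ∂_2 = (16 − 8) − 5 = 3, and the invariant factors of ∂_2 are all 1, so H_1 = Z^3.
  H_2: rank ker ∂_2 − rank ∂_3 = (5 − 5) − 0 = 0, and there is no ∂_3, so H_2 = 0.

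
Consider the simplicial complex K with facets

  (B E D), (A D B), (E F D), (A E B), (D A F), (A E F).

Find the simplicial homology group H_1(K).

We work with the vertex ordering A < B < D < E < F. The simplices of K, each written with vertices in increasing order, are:

  0-simplices (5): A, B, D, E, F
  1-simplices (9): AB, AD, AE, AF, BD, BE, DE, DF, EF
  2-simplices (6): ABD, ABE, ADF, AEF, BDE, DEF

so the chain groups are C_0 ≅ Z^5, C_1 ≅ Z^9, C_2 ≅ Z^6.

The boundary map ∂_1: C_1 → C_0 sends each edge [p,q] (with p < q) to q − p.
As a 5×9 matrix over Z this has rank 4, with invariant factors (1,1,1,1).

Boundary ∂_2: C_2 → C_1 maps a triangle to the signed sum of its edges. For instance
  ∂ABD = BD − AD + AB,
  ∂ADF = DF − AF + AD.
The resulting 9×6 matrix has rank 5, and its Smith normal form has invariant factors (1,1,1,1,1).

From H_k ≅ ker(∂_k) / im(∂_{k+1}) we obtain:

  H_1: rank ker ∂_1 − rank ∂_2 = (9 − 4) − 5 = 0, and the invariant factors of ∂_2 are all 1, so H_1 = 0.

H_1 ≅ 0.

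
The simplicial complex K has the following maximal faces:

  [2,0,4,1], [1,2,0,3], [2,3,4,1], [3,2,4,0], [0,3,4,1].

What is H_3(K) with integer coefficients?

H_3 ≅ Z.

Fix the vertex order 0 < 1 < 2 < 3 < 4 and write every simplex with vertices in increasing order. Then dim K = 3 and the simplices of K are:

  0-simplices (5): [0], [1], [2], [3], [4]
  1-simplices (10): [0,1], [0,2], [0,3], [0,4], [1,2], [1,3], [1,4], [2,3], [2,4], [3,4]
  2-simplices (10): [0,1,2], [0,1,3], [0,1,4], [0,2,3], [0,2,4], [0,3,4], [1,2,3], [1,2,4], [1,3,4], [2,3,4]
  3-simplices (5): [0,1,2,3], [0,1,2,4], [0,1,3,4], [0,2,3,4], [1,2,3,4]

Hence C_0 ≅ Z^5, C_1 ≅ Z^10, C_2 ≅ Z^10, C_3 ≅ Z^5.

The boundary map ∂_1: C_1 → C_0 is given by ∂[p,q] = [q] − [p].
As a 5×10 matrix over Z this has rank 4, with invariant factors (1,1,1,1).

The boundary map ∂_2: C_2 → C_1 sends each 2-simplex [p,q,r] to [q,r] − [p,r] + [p,q]. For instance
  ∂[0,1,4] = [1,4] − [0,4] + [0,1],
  ∂[0,3,4] = [3,4] − [0,4] + [0,3].
The 10×10 boundary matrix has rank 6 and Smith normal form diag(1,1,1,1,1,1).

The boundary map ∂_3: C_3 → C_2 sends each 3-simplex σ to the alternating sum Σ_i (−1)^i (σ with its i-th vertex removed). For instance
  ∂[0,1,2,3] = [1,2,3] − [0,2,3] + [0,1,3] − [0,1,2],
  ∂[0,1,3,4] = [1,3,4] − [0,3,4] + [0,1,4] − [0,1,3].
The resulting 10×5 matrix has rank 4, and its Smith normal form has invariant factors (1,1,1,1).

Reading off H_k = ker ∂_k / im ∂_{k+1}:

  H_3: rank ker ∂_3 − rank ∂_4 = (5 − 4) − 0 = 1, and there is no ∂_4, so H_3 ≅ Z.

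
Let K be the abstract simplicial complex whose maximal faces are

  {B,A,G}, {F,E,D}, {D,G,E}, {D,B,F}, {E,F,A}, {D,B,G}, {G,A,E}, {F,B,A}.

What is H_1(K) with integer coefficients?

Fix the vertex order A < B < D < E < F < G and write every simplex with vertices in increasing order. Then dim K = 2 and the simplices of K are:

  0-simplices (6): A, B, D, E, F, G
  1-simplices (12): AB, AE, AF, AG, BD, BF, BG, DE, DF, DG, EF, EG
  2-simplices (8): ABF, ABG, AEF, AEG, BDF, BDG, DEF, DEG

so the chain groups are C_0 ≅ Z^6, C_1 ≅ Z^12, C_2 ≅ Z^8.

The boundary map ∂_1: C_1 → C_0 maps an edge to its endpoints' difference, ∂[p,q] = q − p.
The resulting 6×12 matrix has rank 5, and its Smith normal form has invariant factors (1,1,1,1,1).

Boundary ∂_2: C_2 → C_1 maps a triangle to the signed sum of its edges. For instance
  ∂ABF = BF − AF + AB,
  ∂AEF = EF − AF + AE.
The resulting 12×8 matrix has rank 7, and its Smith normal form has invariant factors (1,1,1,1,1,1,1).

Computing H_k = (kernel of ∂_k) / (image of ∂_{k+1}):

  H_1: rank ker ∂_1 − rank ∂_2 = (12 − 5) − 7 = 0, and the invariant factors of ∂_2 are all 1, so H_1 = 0.

H_1 = 0.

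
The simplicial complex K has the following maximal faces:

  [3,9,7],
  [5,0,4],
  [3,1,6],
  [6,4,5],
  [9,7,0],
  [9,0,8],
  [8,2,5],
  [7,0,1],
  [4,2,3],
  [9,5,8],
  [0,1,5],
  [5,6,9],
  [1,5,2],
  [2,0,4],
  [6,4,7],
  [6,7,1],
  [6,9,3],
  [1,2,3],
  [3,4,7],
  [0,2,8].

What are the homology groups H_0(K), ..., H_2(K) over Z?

Fix the vertex order 0 < 1 < 2 < 3 < 4 < 5 < 6 < 7 < 8 < 9 and write every simplex with vertices in increasing order. Then dim K = 2 and the simplices of K are:

  0-simplices (10): [0], [1], [2], [3], [4], [5], [6], [7], [8], [9]
  1-simplices (30): (30 of them)
  2-simplices (20): (20 of them)

giving chain groups C_0 ≅ Z^10, C_1 ≅ Z^30, C_2 ≅ Z^20.

Boundary ∂_1: C_1 → C_0 is given by ∂[p,q] = [q] − [p]. For instance
  ∂[0,1] = [1] − [0].
The 10×30 boundary matrix has rank 9 and Smith normal form diag(1,1,1,1,1,1,1,1,1).

The boundary map ∂_2: C_2 → C_1 acts by ∂[p,q,r] = [q,r] − [p,r] + [p,q]. For instance
  ∂[0,2,4] = [2,4] − [0,4] + [0,2],
  ∂[3,4,7] = [4,7] − [3,7] + [3,4].
This gives a 30×20 integer matrix of rank 20; reducing to Smith normal form yields diagonal entries (1,1,1,1,1,1,1,1,1,1,1,1,1,1,1,1,1,1,1,2).

Computing H_k = (kernel of ∂_k) / (image of ∂_{k+1}):

  H_0: rank C_0 − rank ∂_1 = 10 − 9 = 1, and the invariant factors of ∂_1 are all 1, so H_0 ≅ Z.
  H_1: rank ker ∂_1 − rank ∂_2 = (30 − 9) − 20 = 1, and ∂_2 has invariant factor 2 > 1, so H_1 ≅ Z ⊕ Z/2Z.
  H_2: rank ker ∂_2 − rank ∂_3 = (20 − 20) − 0 = 0, and there is no ∂_3, so H_2 ≅ 0.

(K is a triangulation of the Klein bottle.)

H_0 = Z,  H_1 = Z ⊕ Z/2Z,  H_2 = 0.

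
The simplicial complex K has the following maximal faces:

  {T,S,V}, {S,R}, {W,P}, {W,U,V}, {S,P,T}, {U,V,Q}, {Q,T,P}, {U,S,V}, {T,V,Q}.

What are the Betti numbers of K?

K has 8 vertices, 15 edges, 7 triangles.
rank ∂_0 = 0, rank ∂_1 = 7 ⇒ b_0 = 8 − 0 − 7 = 1; all invariant factors of ∂_1 are 1 so no torsion. So H_0 ≅ Z.
rank ∂_1 = 7, rank ∂_2 = 7 ⇒ b_1 = 15 − 7 − 7 = 1; all invariant factors of ∂_2 are 1 so no torsion. So H_1 ≅ Z.
rank ∂_2 = 7, rank ∂_3 = 0 ⇒ b_2 = 7 − 7 − 0 = 0. So H_2 ≅ 0.

b_0 = 1, b_1 = 1, b_2 = 0.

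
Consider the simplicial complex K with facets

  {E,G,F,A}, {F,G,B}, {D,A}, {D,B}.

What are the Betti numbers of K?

b_0 = 1, b_1 = 1, b_2 = 0, b_3 = 0.

Order the vertices as A < B < D < E < F < G. Listing each simplex with vertices in this order, K has dimension 3 with simplices:

  0-simplices (6): A, B, D, E, F, G
  1-simplices (10): AD, AE, AF, AG, BD, BF, BG, EF, EG, FG
  2-simplices (5): AEF, AEG, AFG, BFG, EFG
  3-simplices (1): AEFG

giving chain groups C_0 ≅ Z^6, C_1 ≅ Z^10, C_2 ≅ Z^5, C_3 ≅ Z^1.

∂_1: C_1 → C_0 sends each edge [p,q] (with p < q) to q − p. For instance
  ∂BG = G − B.
The 6×10 boundary matrix has rank 5 and Smith normal form diag(1,1,1,1,1).

∂_2: C_2 → C_1 maps a triangle to the signed sum of its edges. For instance
  ∂AFG = FG − AG + AF,
  ∂AEF = EF − AF + AE.
This gives a 10×5 integer matrix of rank 4; reducing to Smith normal form yields diagonal entries (1,1,1,1).

The boundary map ∂_3: C_3 → C_2 sends each 3-simplex σ to the alternating sum Σ_i (−1)^i (σ with its i-th vertex removed). For instance
  ∂AEFG = EFG − AFG + AEG − AEF.
The resulting 5×1 matrix has rank 1, and its Smith normal form has invariant factors (1).

Computing H_k = (kernel of ∂_k) / (image of ∂_{k+1}):

  H_0: rank C_0 − rank ∂_1 = 6 − 5 = 1, and the invariant factors of ∂_1 are all 1, so H_0 = Z.
  H_1: rank ker ∂_1 − rank ∂_2 = (10 − 5) − 4 = 1, and the invariant factors of ∂_2 are all 1, so H_1 = Z.
  H_2: rank ker ∂_2 − rank ∂_3 = (5 − 4) − 1 = 0, and the invariant factors of ∂_3 are all 1, so H_2 = 0.
  H_3: rank ker ∂_3 − rank ∂_4 = (1 − 1) − 0 = 0, and there is no ∂_4, so H_3 = 0.

As a check, the Euler characteristic is 6 − 10 + 5 − 1 = 0, which agrees with 1 − 1 + 0 − 0 = 0.

Hence the Betti numbers are b_0 = 1, b_1 = 1, b_2 = 0, b_3 = 0.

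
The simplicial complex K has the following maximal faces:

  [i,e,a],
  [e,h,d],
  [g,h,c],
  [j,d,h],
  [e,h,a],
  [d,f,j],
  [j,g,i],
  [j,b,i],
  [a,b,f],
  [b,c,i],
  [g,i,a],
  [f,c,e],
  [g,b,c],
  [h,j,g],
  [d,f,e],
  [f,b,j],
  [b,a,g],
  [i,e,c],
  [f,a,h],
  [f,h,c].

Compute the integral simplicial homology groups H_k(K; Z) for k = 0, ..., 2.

Take the total order a < b < c < d < e < f < g < h < i < j on the vertex set. Then K (dimension 2) consists of the simplices:

  0-simplices (10): a, b, c, d, e, f, g, h, i, j
  1-simplices (30): ab, ae, af, ag, ah, ai, bc, bf, bg, bi, bj, ce, cf, cg, ch, ci, de, df, dh, dj, ef, eh, ei, fh, fj, gh, gi, gj, hj, ij
  2-simplices (20): abf, abg, aeh, aei, afh, agi, bcg, bci, bfj, bij, cef, cei, cfh, cgh, def, deh, dfj, dhj, ghj, gij

so the chain groups are C_0 ≅ Z^10, C_1 ≅ Z^30, C_2 ≅ Z^20.

∂_1: C_1 → C_0 is given by ∂[p,q] = [q] − [p].
The resulting 10×30 matrix has rank 9, and its Smith normal form has invariant factors (1,1,1,1,1,1,1,1,1).

Boundary ∂_2: C_2 → C_1 maps a triangle to the signed sum of its edges. For instance
  ∂bcg = cg − bg + bc,
  ∂dhj = hj − dj + dh.
As a 30×20 matrix over Z this has rank 20, with invariant factors (1,1,1,1,1,1,1,1,1,1,1,1,1,1,1,1,1,1,1,2).

Computing H_k = (kernel of ∂_k) / (image of ∂_{k+1}):

  H_0: rank C_0 − rank ∂_1 = 10 − 9 = 1, and the invariant factors of ∂_1 are all 1, so H_0 ≅ Z.
  H_1: rank ker ∂_1 − rank ∂_2 = (30 − 9) − 20 = 1, and ∂_2 has invariant factor 2 > 1, so H_1 ≅ Z ⊕ Z/2.
  H_2: rank ker ∂_2 − rank ∂_3 = (20 − 20) − 0 = 0, and there is no ∂_3, so H_2 ≅ 0.

As a check, the Euler characteristic is 10 − 30 + 20 = 0, which agrees with 1 − 1 + 0 = 0.

H_0 ≅ Z,  H_1 ≅ Z ⊕ Z/2,  H_2 = 0.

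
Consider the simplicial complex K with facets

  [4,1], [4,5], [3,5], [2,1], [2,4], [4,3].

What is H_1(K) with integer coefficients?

H_1 = Z^2.

Fix the vertex order 1 < 2 < 3 < 4 < 5 and write every simplex with vertices in increasing order. Then dim K = 1 and the simplices of K are:

  0-simplices (5): [1], [2], [3], [4], [5]
  1-simplices (6): [1,2], [1,4], [2,4], [3,4], [3,5], [4,5]

so the chain groups are C_0 ≅ Z^5, C_1 ≅ Z^6.

The boundary map ∂_1: C_1 → C_0 sends each edge [p,q] (with p < q) to q − p. For instance
  ∂[4,5] = [5] − [4].
As a 5×6 matrix over Z this has rank 4, with invariant factors (1,1,1,1).

From H_k ≅ ker(∂_k) / im(∂_{k+1}) we obtain:

  H_1: rank ker ∂_1 − rank ∂_2 = (6 − 4) − 0 = 2, and there is no ∂_2, so H_1 = Z^2.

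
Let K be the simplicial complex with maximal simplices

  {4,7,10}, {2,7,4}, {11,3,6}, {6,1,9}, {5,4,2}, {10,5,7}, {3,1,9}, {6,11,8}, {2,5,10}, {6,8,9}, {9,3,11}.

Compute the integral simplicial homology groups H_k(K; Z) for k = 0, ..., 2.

Fix the vertex order 1 < 2 < 3 < 4 < 5 < 6 < 7 < 8 < 9 < 10 < 11 and write every simplex with vertices in increasing order. Then dim K = 2 and the simplices of K are:

  0-simplices (11): [1], [2], [3], [4], [5], [6], [7], [8], [9], [10], [11]
  1-simplices (22): [1,3], [1,6], [1,9], [2,4], [2,5], [2,7], [2,10], [3,6], [3,9], [3,11], [4,5], [4,7], [4,10], [5,7], [5,10], [6,8], [6,9], [6,11], [7,10], [8,9], [8,11], [9,11]
  2-simplices (11): [1,3,9], [1,6,9], [2,4,5], [2,4,7], [2,5,10], [3,6,11], [3,9,11], [4,7,10], [5,7,10], [6,8,9], [6,8,11]

Hence C_0 ≅ Z^11, C_1 ≅ Z^22, C_2 ≅ Z^11.

Boundary ∂_1: C_1 → C_0 is given by ∂[p,q] = [q] − [p].
This gives a 11×22 integer matrix of rank 9; reducing to Smith normal form yields diagonal entries (1,1,1,1,1,1,1,1,1).

∂_2: C_2 → C_1 acts by ∂[p,q,r] = [q,r] − [p,r] + [p,q]. For instance
  ∂[1,6,9] = [6,9] − [1,9] + [1,6],
  ∂[4,7,10] = [7,10] − [4,10] + [4,7].
As a 22×11 matrix over Z this has rank 11, with invariant factors (1,1,1,1,1,1,1,1,1,1,1).

Now H_k = ker ∂_k / im ∂_{k+1}, so:

  H_0: rank C_0 − rank ∂_1 = 11 − 9 = 2, and the invariant factors of ∂_1 are all 1, so H_0 ≅ Z^2.
  H_1: rank ker ∂_1 − rank ∂_2 = (22 − 9) − 11 = 2, and the invariant factors of ∂_2 are all 1, so H_1 ≅ Z^2.
  H_2: rank ker ∂_2 − rank ∂_3 = (11 − 11) − 0 = 0, and there is no ∂_3, so H_2 ≅ 0.

As a check, the Euler characteristic is 11 − 22 + 11 = 0, which agrees with 2 − 2 + 0 = 0.

H_0 ≅ Z^2,  H_1 ≅ Z^2,  H_2 = 0.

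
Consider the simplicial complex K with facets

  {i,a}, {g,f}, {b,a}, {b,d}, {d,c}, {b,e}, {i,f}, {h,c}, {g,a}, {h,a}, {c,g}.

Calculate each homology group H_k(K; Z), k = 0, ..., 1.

H_0 ≅ Z,  H_1 ≅ Z^3.

Fix the vertex order a < b < c < d < e < f < g < h < i and write every simplex with vertices in increasing order. Then dim K = 1 and the simplices of K are:

  0-simplices (9): a, b, c, d, e, f, g, h, i
  1-simplices (11): ab, ag, ah, ai, bd, be, cd, cg, ch, fg, fi

giving chain groups C_0 ≅ Z^9, C_1 ≅ Z^11.

∂_1: C_1 → C_0 is given by ∂[p,q] = [q] − [p]. For instance
  ∂cg = g − c.
This gives a 9×11 integer matrix of rank 8; reducing to Smith normal form yields diagonal entries (1,1,1,1,1,1,1,1).

Reading off H_k = ker ∂_k / im ∂_{k+1}:

  H_0: rank C_0 − rank ∂_1 = 9 − 8 = 1, and the invariant factors of ∂_1 are all 1, so H_0 ≅ Z.
  H_1: rank ker ∂_1 − rank ∂_2 = (11 − 8) − 0 = 3, and there is no ∂_2, so H_1 ≅ Z^3.

As a check, the Euler characteristic is 9 − 11 = -2, which agrees with 1 − 3 = -2.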